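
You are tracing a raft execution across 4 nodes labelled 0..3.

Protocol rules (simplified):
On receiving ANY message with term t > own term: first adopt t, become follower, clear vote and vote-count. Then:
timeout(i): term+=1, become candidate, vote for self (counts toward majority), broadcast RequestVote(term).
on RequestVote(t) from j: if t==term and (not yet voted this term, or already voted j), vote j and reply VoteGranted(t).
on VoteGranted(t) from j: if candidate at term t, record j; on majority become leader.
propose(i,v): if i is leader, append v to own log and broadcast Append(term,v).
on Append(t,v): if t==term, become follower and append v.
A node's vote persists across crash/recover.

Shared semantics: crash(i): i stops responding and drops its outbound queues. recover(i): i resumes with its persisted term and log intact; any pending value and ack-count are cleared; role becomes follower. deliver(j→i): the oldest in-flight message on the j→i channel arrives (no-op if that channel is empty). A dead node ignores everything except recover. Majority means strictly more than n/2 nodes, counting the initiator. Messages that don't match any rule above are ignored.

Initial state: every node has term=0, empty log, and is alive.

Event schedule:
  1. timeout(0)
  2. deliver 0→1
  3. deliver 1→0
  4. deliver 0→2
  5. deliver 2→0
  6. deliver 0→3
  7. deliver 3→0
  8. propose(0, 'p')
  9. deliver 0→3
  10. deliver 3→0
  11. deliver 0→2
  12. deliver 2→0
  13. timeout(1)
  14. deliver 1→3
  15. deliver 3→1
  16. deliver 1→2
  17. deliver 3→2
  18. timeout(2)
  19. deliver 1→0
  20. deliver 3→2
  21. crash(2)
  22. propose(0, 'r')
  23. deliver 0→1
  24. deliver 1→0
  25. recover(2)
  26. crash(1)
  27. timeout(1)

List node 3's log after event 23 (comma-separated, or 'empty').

step 1 timeout(0): 0={cand,t=1,log=-}
step 2 deliver 0→1: 1={foll,t=1,log=-}
step 3 deliver 1→0: —
step 4 deliver 0→2: 2={foll,t=1,log=-}
step 5 deliver 2→0: 0={lead,t=1,log=-}
step 6 deliver 0→3: 3={foll,t=1,log=-}
step 7 deliver 3→0: —
step 8 propose(0,'p'): 0={lead,t=1,log=p}
step 9 deliver 0→3: 3={foll,t=1,log=p}
step 10 deliver 3→0: —
step 11 deliver 0→2: 2={foll,t=1,log=p}
step 12 deliver 2→0: —
step 13 timeout(1): 1={cand,t=2,log=-}
step 14 deliver 1→3: 3={foll,t=2,log=p}
step 15 deliver 3→1: —
step 16 deliver 1→2: 2={foll,t=2,log=p}
step 17 deliver 3→2: —
step 18 timeout(2): 2={cand,t=3,log=p}
step 19 deliver 1→0: 0={foll,t=2,log=p}
step 20 deliver 3→2: —
step 21 crash(2): 2={✗cand,t=3,log=p}
step 22 propose(0,'r'): —
step 23 deliver 0→1: —

p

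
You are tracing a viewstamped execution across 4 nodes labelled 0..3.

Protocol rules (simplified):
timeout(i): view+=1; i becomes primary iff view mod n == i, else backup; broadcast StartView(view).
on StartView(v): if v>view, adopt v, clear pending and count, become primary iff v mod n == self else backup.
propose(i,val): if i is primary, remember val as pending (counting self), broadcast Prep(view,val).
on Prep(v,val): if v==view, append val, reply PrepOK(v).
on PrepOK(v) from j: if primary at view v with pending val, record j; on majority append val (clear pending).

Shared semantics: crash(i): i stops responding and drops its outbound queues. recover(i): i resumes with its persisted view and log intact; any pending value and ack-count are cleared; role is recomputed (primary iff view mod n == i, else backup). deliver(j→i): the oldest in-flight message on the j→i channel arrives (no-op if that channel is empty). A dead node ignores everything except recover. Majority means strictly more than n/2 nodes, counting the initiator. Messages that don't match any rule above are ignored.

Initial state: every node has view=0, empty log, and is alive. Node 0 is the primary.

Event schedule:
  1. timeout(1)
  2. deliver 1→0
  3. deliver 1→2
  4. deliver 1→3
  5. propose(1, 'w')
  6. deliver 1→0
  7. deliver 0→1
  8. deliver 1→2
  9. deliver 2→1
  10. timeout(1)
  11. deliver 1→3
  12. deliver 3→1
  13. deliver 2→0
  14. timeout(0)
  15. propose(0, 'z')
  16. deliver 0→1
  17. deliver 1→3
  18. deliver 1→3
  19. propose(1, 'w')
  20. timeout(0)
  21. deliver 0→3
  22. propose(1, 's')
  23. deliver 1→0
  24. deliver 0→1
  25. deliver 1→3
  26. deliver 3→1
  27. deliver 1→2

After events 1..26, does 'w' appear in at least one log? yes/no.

e1 timeout(1): 1[prim,v=1,-]
e2 deliver 1→0: 0[back,v=1,-]
e3 deliver 1→2: 2[back,v=1,-]
e4 deliver 1→3: 3[back,v=1,-]
e5 propose(1,'w'): ·
e6 deliver 1→0: 0[back,v=1,w]
e7 deliver 0→1: ·
e8 deliver 1→2: 2[back,v=1,w]
e9 deliver 2→1: 1[prim,v=1,w]
e10 timeout(1): 1[back,v=2,w]
e11 deliver 1→3: 3[back,v=1,w]
e12 deliver 3→1: ·
e13 deliver 2→0: ·
e14 timeout(0): 0[back,v=2,w]
e15 propose(0,'z'): ·
e16 deliver 0→1: ·
e17 deliver 1→3: 3[back,v=2,w]
e18 deliver 1→3: ·
e19 propose(1,'w'): ·
e20 timeout(0): 0[back,v=3,w]
e21 deliver 0→3: ·
e22 propose(1,'s'): ·
e23 deliver 1→0: ·
e24 deliver 0→1: 1[back,v=3,w]
e25 deliver 1→3: ·
e26 deliver 3→1: ·

yes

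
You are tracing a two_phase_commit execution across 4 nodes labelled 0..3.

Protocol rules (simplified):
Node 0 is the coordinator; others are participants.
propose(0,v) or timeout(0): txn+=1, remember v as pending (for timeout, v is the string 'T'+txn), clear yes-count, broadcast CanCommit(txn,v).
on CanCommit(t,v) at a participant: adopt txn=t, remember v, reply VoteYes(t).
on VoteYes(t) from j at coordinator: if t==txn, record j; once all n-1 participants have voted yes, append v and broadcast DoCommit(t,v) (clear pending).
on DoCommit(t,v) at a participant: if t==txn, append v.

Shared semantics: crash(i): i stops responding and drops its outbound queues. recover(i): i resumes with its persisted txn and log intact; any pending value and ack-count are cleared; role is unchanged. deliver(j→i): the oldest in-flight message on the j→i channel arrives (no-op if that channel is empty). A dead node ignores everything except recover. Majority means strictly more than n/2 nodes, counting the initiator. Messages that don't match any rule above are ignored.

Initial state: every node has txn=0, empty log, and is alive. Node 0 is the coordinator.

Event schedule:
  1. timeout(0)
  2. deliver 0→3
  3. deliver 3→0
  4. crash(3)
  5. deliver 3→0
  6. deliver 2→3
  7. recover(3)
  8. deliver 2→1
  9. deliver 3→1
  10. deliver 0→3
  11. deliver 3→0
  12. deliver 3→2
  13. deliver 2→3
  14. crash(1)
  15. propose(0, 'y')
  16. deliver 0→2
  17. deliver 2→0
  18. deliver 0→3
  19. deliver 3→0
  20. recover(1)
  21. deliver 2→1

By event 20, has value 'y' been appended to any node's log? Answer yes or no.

after 1 — timeout(0): n0:coor/t1/[-]
after 2 — deliver 0→3: n3:part/t1/[-]
after 3 — deliver 3→0: ·
after 4 — crash(3): n3:✗part/t1/[-]
after 5 — deliver 3→0: ·
after 6 — deliver 2→3: ·
after 7 — recover(3): n3:part/t1/[-]
after 8 — deliver 2→1: ·
after 9 — deliver 3→1: ·
after 10 — deliver 0→3: ·
after 11 — deliver 3→0: ·
after 12 — deliver 3→2: ·
after 13 — deliver 2→3: ·
after 14 — crash(1): n1:✗part/t0/[-]
after 15 — propose(0,'y'): n0:coor/t2/[-]
after 16 — deliver 0→2: n2:part/t1/[-]
after 17 — deliver 2→0: ·
after 18 — deliver 0→3: n3:part/t2/[-]
after 19 — deliver 3→0: ·
after 20 — recover(1): n1:part/t0/[-]

no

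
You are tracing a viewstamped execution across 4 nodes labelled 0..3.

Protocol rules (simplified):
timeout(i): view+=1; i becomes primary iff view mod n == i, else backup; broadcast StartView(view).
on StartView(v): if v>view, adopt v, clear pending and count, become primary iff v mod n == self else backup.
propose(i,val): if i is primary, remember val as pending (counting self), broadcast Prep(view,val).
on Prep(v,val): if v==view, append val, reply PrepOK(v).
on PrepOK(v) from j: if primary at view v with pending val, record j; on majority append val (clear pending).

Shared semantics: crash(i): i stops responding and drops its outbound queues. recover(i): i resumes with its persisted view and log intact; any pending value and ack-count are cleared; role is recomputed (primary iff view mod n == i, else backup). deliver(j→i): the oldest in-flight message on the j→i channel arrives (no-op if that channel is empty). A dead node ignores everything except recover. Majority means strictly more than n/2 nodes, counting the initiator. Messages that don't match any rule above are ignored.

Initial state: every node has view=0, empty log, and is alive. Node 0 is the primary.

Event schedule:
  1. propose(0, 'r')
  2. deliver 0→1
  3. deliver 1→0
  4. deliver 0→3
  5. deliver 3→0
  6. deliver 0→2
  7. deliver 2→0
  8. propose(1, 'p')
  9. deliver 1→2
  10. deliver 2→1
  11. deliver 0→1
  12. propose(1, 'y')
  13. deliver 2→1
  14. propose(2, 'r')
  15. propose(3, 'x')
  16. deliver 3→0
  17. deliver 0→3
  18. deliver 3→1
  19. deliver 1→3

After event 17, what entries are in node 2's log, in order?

after 1 — propose(0,'r'): ·
after 2 — deliver 0→1: n1:back/v0/[r]
after 3 — deliver 1→0: ·
after 4 — deliver 0→3: n3:back/v0/[r]
after 5 — deliver 3→0: n0:prim/v0/[r]
after 6 — deliver 0→2: n2:back/v0/[r]
after 7 — deliver 2→0: ·
after 8 — propose(1,'p'): ·
after 9 — deliver 1→2: ·
after 10 — deliver 2→1: ·
after 11 — deliver 0→1: ·
after 12 — propose(1,'y'): ·
after 13 — deliver 2→1: ·
after 14 — propose(2,'r'): ·
after 15 — propose(3,'x'): ·
after 16 — deliver 3→0: ·
after 17 — deliver 0→3: ·

r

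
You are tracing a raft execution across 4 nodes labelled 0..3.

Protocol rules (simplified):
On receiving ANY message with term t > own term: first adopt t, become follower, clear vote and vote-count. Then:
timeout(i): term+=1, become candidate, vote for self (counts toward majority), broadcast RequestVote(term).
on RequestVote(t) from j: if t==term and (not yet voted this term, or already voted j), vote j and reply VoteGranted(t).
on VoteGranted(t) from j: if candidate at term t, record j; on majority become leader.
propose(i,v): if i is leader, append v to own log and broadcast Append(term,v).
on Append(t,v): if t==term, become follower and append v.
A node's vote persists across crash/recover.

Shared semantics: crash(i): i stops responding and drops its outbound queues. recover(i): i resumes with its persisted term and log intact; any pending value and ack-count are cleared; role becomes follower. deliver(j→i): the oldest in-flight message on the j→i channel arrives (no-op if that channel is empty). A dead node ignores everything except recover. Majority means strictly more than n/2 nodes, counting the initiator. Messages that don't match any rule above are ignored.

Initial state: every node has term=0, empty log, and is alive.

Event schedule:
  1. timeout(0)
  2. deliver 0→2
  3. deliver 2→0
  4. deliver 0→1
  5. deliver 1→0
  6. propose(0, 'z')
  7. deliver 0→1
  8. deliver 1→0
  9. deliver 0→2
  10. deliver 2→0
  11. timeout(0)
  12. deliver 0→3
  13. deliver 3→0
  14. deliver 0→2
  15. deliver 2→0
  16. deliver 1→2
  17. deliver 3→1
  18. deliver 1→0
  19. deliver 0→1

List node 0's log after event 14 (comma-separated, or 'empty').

z

e1 timeout(0): 0[cand,t=1,-]
e2 deliver 0→2: 2[foll,t=1,-]
e3 deliver 2→0: ·
e4 deliver 0→1: 1[foll,t=1,-]
e5 deliver 1→0: 0[lead,t=1,-]
e6 propose(0,'z'): 0[lead,t=1,z]
e7 deliver 0→1: 1[foll,t=1,z]
e8 deliver 1→0: ·
e9 deliver 0→2: 2[foll,t=1,z]
e10 deliver 2→0: ·
e11 timeout(0): 0[cand,t=2,z]
e12 deliver 0→3: 3[foll,t=1,-]
e13 deliver 3→0: ·
e14 deliver 0→2: 2[foll,t=2,z]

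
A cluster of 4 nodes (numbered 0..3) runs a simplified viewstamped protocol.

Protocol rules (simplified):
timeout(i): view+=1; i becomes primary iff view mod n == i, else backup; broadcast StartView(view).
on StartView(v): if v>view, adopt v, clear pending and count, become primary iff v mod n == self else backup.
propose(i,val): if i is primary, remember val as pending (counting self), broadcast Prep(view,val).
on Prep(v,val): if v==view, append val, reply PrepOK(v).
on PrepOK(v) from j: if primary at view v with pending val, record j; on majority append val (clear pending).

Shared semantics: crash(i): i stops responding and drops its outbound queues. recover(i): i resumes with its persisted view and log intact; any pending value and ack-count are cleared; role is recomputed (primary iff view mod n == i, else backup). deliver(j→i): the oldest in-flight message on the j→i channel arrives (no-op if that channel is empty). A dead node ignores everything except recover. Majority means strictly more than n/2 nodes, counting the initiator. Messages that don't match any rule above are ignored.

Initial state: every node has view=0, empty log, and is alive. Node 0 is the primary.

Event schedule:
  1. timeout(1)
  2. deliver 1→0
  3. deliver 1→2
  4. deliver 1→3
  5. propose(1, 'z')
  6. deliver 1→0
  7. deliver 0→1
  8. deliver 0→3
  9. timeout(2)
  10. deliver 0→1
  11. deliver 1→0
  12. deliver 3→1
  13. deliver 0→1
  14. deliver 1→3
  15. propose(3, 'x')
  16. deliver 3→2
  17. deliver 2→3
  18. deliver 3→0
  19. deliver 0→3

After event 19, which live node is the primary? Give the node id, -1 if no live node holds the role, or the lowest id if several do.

1

after 1 — timeout(1): n1:prim/v1/[-]
after 2 — deliver 1→0: n0:back/v1/[-]
after 3 — deliver 1→2: n2:back/v1/[-]
after 4 — deliver 1→3: n3:back/v1/[-]
after 5 — propose(1,'z'): ·
after 6 — deliver 1→0: n0:back/v1/[z]
after 7 — deliver 0→1: ·
after 8 — deliver 0→3: ·
after 9 — timeout(2): n2:prim/v2/[-]
after 10 — deliver 0→1: ·
after 11 — deliver 1→0: ·
after 12 — deliver 3→1: ·
after 13 — deliver 0→1: ·
after 14 — deliver 1→3: n3:back/v1/[z]
after 15 — propose(3,'x'): ·
after 16 — deliver 3→2: ·
after 17 — deliver 2→3: n3:back/v2/[z]
after 18 — deliver 3→0: ·
after 19 — deliver 0→3: ·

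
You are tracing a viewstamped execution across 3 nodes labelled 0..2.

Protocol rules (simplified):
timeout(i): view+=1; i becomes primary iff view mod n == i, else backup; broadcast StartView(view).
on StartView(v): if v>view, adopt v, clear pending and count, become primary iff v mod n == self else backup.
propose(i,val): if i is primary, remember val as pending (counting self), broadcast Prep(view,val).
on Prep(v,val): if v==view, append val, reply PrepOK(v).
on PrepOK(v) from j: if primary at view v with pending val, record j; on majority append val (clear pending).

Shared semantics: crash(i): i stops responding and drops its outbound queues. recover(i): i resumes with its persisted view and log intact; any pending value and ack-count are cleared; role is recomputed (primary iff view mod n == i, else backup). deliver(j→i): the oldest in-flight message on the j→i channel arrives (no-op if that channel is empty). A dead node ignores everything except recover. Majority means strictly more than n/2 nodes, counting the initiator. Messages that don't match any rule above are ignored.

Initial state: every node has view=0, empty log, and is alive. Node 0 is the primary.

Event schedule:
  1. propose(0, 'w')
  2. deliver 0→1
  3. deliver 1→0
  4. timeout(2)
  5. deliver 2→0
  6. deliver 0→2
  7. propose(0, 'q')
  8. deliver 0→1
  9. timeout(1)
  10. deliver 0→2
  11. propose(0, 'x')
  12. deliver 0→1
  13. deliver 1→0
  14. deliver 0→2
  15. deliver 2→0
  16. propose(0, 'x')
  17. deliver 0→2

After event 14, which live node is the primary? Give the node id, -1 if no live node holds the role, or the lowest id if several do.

1

step 1 propose(0,'w'): —
step 2 deliver 0→1: 1={back,v=0,log=w}
step 3 deliver 1→0: 0={prim,v=0,log=w}
step 4 timeout(2): 2={back,v=1,log=-}
step 5 deliver 2→0: 0={back,v=1,log=w}
step 6 deliver 0→2: —
step 7 propose(0,'q'): —
step 8 deliver 0→1: —
step 9 timeout(1): 1={prim,v=1,log=w}
step 10 deliver 0→2: —
step 11 propose(0,'x'): —
step 12 deliver 0→1: —
step 13 deliver 1→0: —
step 14 deliver 0→2: —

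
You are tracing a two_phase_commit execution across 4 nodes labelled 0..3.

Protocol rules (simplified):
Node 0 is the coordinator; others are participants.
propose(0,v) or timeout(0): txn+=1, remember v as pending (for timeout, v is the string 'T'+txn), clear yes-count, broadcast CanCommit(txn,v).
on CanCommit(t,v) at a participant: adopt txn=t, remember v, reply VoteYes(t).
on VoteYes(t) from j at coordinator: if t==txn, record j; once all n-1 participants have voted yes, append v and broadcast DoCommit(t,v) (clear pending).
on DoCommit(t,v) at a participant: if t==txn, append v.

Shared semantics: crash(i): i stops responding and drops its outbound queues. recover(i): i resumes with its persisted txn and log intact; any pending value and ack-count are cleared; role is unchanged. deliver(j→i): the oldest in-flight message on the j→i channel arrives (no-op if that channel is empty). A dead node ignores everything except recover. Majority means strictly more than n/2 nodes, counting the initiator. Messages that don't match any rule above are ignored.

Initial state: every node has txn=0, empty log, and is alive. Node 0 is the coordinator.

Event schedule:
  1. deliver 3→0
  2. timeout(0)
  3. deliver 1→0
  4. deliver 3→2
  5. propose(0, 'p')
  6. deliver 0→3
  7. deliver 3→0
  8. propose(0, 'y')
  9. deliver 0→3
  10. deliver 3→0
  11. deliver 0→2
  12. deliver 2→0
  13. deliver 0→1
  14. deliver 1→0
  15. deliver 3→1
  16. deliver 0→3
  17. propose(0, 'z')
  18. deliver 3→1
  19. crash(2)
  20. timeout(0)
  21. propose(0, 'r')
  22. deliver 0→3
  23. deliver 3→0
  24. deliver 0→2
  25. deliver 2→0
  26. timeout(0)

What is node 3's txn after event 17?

3

1. deliver 3→0:  nop
2. timeout(0):  <0:coor t1 ->
3. deliver 1→0:  nop
4. deliver 3→2:  nop
5. propose(0,'p'):  <0:coor t2 ->
6. deliver 0→3:  <3:part t1 ->
7. deliver 3→0:  nop
8. propose(0,'y'):  <0:coor t3 ->
9. deliver 0→3:  <3:part t2 ->
10. deliver 3→0:  nop
11. deliver 0→2:  <2:part t1 ->
12. deliver 2→0:  nop
13. deliver 0→1:  <1:part t1 ->
14. deliver 1→0:  nop
15. deliver 3→1:  nop
16. deliver 0→3:  <3:part t3 ->
17. propose(0,'z'):  <0:coor t4 ->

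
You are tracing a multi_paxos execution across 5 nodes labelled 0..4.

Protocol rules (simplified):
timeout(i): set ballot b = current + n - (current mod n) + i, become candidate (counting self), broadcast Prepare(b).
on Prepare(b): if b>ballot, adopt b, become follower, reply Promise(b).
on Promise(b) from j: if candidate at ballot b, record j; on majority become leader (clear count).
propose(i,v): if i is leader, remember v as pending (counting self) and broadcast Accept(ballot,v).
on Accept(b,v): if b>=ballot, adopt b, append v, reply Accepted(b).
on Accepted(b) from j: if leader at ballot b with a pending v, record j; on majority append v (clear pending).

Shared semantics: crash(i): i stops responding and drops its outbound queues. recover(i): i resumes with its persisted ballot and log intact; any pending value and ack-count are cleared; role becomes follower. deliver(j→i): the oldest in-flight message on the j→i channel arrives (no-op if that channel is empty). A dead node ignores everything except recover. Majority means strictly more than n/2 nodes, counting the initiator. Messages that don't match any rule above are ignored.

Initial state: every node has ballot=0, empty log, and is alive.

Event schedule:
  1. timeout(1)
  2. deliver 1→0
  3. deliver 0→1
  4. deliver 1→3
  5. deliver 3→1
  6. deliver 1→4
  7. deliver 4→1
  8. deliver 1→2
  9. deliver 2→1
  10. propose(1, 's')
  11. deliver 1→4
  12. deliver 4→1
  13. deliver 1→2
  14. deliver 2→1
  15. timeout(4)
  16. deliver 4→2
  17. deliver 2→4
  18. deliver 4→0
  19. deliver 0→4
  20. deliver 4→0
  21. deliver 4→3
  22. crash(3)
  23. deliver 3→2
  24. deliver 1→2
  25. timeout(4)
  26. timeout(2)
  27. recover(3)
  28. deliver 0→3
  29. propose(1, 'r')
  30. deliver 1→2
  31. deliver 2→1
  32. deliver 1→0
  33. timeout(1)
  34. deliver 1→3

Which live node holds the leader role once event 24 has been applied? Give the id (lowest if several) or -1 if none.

1. timeout(1):  <1:cand b6 ->
2. deliver 1→0:  <0:foll b6 ->
3. deliver 0→1:  nop
4. deliver 1→3:  <3:foll b6 ->
5. deliver 3→1:  <1:lead b6 ->
6. deliver 1→4:  <4:foll b6 ->
7. deliver 4→1:  nop
8. deliver 1→2:  <2:foll b6 ->
9. deliver 2→1:  nop
10. propose(1,'s'):  nop
11. deliver 1→4:  <4:foll b6 s>
12. deliver 4→1:  nop
13. deliver 1→2:  <2:foll b6 s>
14. deliver 2→1:  <1:lead b6 s>
15. timeout(4):  <4:cand b14 s>
16. deliver 4→2:  <2:foll b14 s>
17. deliver 2→4:  nop
18. deliver 4→0:  <0:foll b14 ->
19. deliver 0→4:  <4:lead b14 s>
20. deliver 4→0:  nop
21. deliver 4→3:  <3:foll b14 ->
22. crash(3):  <3:✗foll b14 ->
23. deliver 3→2:  nop
24. deliver 1→2:  nop

1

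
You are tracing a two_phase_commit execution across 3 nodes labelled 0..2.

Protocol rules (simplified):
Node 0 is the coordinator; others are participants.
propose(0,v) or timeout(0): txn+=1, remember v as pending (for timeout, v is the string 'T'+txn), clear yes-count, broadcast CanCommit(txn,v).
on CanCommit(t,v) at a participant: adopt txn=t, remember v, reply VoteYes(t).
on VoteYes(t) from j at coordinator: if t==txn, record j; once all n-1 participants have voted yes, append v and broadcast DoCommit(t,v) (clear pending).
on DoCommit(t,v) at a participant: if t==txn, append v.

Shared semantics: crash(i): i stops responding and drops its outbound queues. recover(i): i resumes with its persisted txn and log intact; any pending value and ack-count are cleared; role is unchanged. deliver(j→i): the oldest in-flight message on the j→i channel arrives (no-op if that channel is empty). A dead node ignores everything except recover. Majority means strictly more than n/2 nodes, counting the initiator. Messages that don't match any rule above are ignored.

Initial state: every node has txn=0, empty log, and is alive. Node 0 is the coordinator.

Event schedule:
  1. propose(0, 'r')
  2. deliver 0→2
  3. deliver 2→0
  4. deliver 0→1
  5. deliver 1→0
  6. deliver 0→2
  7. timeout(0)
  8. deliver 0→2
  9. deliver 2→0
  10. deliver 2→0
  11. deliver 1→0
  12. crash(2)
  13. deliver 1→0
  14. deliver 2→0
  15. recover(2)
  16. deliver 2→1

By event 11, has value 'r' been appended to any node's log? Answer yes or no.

e1 propose(0,'r'): 0[coor,t=1,-]
e2 deliver 0→2: 2[part,t=1,-]
e3 deliver 2→0: ·
e4 deliver 0→1: 1[part,t=1,-]
e5 deliver 1→0: 0[coor,t=1,r]
e6 deliver 0→2: 2[part,t=1,r]
e7 timeout(0): 0[coor,t=2,r]
e8 deliver 0→2: 2[part,t=2,r]
e9 deliver 2→0: ·
e10 deliver 2→0: ·
e11 deliver 1→0: ·

yes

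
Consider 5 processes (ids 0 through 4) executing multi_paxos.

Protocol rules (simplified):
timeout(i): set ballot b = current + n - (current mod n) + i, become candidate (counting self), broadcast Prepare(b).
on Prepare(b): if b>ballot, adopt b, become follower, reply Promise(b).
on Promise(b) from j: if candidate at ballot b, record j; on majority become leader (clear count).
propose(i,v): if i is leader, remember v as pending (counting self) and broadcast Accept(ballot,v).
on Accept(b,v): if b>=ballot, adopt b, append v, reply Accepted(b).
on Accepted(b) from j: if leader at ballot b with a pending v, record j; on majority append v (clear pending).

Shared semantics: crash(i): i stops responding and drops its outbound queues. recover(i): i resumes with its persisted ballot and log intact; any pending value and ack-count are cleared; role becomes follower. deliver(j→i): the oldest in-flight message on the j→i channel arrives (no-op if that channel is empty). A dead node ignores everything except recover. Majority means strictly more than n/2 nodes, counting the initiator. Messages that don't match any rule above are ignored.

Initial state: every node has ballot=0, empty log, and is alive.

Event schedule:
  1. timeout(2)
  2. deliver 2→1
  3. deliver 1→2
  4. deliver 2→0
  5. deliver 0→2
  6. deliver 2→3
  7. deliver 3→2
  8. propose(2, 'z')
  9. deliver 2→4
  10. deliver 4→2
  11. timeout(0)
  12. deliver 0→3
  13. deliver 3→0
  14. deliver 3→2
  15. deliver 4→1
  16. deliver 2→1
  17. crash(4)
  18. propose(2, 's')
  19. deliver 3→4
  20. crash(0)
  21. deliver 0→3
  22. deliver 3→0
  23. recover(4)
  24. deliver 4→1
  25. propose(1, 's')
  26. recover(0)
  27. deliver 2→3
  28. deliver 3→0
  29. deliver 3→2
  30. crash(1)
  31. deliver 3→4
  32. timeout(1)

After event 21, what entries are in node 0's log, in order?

empty

after 1 — timeout(2): n2:cand/b7/[-]
after 2 — deliver 2→1: n1:foll/b7/[-]
after 3 — deliver 1→2: ·
after 4 — deliver 2→0: n0:foll/b7/[-]
after 5 — deliver 0→2: n2:lead/b7/[-]
after 6 — deliver 2→3: n3:foll/b7/[-]
after 7 — deliver 3→2: ·
after 8 — propose(2,'z'): ·
after 9 — deliver 2→4: n4:foll/b7/[-]
after 10 — deliver 4→2: ·
after 11 — timeout(0): n0:cand/b10/[-]
after 12 — deliver 0→3: n3:foll/b10/[-]
after 13 — deliver 3→0: ·
after 14 — deliver 3→2: ·
after 15 — deliver 4→1: ·
after 16 — deliver 2→1: n1:foll/b7/[z]
after 17 — crash(4): n4:✗foll/b7/[-]
after 18 — propose(2,'s'): ·
after 19 — deliver 3→4: ·
after 20 — crash(0): n0:✗cand/b10/[-]
after 21 — deliver 0→3: ·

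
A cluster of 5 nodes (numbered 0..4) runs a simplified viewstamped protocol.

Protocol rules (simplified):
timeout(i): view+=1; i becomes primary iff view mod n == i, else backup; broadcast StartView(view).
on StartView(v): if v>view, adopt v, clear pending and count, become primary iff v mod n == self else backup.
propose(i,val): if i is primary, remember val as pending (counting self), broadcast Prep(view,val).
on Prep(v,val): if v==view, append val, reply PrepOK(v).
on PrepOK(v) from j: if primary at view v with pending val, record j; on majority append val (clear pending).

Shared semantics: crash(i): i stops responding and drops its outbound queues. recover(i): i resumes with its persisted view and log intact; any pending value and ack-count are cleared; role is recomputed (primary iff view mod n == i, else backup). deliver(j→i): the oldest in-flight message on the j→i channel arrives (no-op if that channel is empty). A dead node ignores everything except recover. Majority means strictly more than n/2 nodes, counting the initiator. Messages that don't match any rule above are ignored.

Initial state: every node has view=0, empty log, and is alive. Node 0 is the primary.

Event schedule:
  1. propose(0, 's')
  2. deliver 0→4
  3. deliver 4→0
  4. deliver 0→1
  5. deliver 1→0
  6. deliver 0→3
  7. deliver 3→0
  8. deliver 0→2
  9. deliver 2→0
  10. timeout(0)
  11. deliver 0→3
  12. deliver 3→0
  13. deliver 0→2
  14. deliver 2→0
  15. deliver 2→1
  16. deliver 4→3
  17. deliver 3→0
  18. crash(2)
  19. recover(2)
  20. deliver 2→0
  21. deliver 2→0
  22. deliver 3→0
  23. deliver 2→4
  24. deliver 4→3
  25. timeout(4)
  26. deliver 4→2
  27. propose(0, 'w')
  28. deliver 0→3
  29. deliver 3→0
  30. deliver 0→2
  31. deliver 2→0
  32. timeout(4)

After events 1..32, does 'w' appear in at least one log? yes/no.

step 1 propose(0,'s'): —
step 2 deliver 0→4: 4={back,v=0,log=s}
step 3 deliver 4→0: —
step 4 deliver 0→1: 1={back,v=0,log=s}
step 5 deliver 1→0: 0={prim,v=0,log=s}
step 6 deliver 0→3: 3={back,v=0,log=s}
step 7 deliver 3→0: —
step 8 deliver 0→2: 2={back,v=0,log=s}
step 9 deliver 2→0: —
step 10 timeout(0): 0={back,v=1,log=s}
step 11 deliver 0→3: 3={back,v=1,log=s}
step 12 deliver 3→0: —
step 13 deliver 0→2: 2={back,v=1,log=s}
step 14 deliver 2→0: —
step 15 deliver 2→1: —
step 16 deliver 4→3: —
step 17 deliver 3→0: —
step 18 crash(2): 2={✗back,v=1,log=s}
step 19 recover(2): 2={back,v=1,log=s}
step 20 deliver 2→0: —
step 21 deliver 2→0: —
step 22 deliver 3→0: —
step 23 deliver 2→4: —
step 24 deliver 4→3: —
step 25 timeout(4): 4={back,v=1,log=s}
step 26 deliver 4→2: —
step 27 propose(0,'w'): —
step 28 deliver 0→3: —
step 29 deliver 3→0: —
step 30 deliver 0→2: —
step 31 deliver 2→0: —
step 32 timeout(4): 4={back,v=2,log=s}

no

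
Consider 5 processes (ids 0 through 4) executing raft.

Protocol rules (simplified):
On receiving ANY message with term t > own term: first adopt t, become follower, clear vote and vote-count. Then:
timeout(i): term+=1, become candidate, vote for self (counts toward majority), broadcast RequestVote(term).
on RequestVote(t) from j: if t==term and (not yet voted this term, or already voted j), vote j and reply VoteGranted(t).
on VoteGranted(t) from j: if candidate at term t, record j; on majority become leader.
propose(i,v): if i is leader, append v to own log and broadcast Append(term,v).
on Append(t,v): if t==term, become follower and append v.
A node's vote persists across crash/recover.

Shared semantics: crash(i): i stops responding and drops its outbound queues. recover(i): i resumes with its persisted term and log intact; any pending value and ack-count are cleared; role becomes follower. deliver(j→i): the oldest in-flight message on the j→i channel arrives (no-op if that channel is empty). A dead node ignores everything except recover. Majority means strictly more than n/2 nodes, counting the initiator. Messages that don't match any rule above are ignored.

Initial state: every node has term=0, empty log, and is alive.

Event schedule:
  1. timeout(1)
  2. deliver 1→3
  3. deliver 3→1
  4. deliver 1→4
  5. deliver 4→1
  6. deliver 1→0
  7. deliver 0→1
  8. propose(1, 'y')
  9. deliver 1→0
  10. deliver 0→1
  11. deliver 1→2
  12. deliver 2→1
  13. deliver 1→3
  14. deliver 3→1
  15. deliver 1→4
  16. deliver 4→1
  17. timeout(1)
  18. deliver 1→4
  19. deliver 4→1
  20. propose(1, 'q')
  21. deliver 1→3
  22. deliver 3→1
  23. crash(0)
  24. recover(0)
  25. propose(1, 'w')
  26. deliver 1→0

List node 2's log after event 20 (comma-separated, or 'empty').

empty

1. timeout(1):  <1:cand t1 ->
2. deliver 1→3:  <3:foll t1 ->
3. deliver 3→1:  nop
4. deliver 1→4:  <4:foll t1 ->
5. deliver 4→1:  <1:lead t1 ->
6. deliver 1→0:  <0:foll t1 ->
7. deliver 0→1:  nop
8. propose(1,'y'):  <1:lead t1 y>
9. deliver 1→0:  <0:foll t1 y>
10. deliver 0→1:  nop
11. deliver 1→2:  <2:foll t1 ->
12. deliver 2→1:  nop
13. deliver 1→3:  <3:foll t1 y>
14. deliver 3→1:  nop
15. deliver 1→4:  <4:foll t1 y>
16. deliver 4→1:  nop
17. timeout(1):  <1:cand t2 y>
18. deliver 1→4:  <4:foll t2 y>
19. deliver 4→1:  nop
20. propose(1,'q'):  nop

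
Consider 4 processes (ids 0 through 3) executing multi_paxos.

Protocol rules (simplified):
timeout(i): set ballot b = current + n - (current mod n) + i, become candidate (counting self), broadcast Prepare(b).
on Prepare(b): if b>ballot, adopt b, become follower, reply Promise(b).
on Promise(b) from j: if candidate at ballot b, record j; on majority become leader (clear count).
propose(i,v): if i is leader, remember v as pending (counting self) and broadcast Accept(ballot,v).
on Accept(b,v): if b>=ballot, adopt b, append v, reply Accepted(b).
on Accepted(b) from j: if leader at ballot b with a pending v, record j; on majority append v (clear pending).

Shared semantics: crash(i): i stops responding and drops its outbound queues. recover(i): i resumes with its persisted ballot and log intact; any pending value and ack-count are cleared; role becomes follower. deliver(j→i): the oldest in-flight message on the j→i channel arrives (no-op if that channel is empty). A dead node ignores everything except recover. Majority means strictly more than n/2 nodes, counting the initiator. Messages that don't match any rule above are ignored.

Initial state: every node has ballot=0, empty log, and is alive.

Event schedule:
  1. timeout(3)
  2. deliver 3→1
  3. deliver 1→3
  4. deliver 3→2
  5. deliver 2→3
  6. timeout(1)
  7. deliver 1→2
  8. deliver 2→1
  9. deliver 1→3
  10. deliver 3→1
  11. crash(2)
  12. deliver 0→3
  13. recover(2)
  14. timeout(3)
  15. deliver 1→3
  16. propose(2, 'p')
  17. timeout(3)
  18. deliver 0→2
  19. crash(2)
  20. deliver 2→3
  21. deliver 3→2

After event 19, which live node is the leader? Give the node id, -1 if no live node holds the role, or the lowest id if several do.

[1] timeout(3) → N3(cand b7 [-])
[2] deliver 3→1 → N1(foll b7 [-])
[3] deliver 1→3 → ∅
[4] deliver 3→2 → N2(foll b7 [-])
[5] deliver 2→3 → N3(lead b7 [-])
[6] timeout(1) → N1(cand b9 [-])
[7] deliver 1→2 → N2(foll b9 [-])
[8] deliver 2→1 → ∅
[9] deliver 1→3 → N3(foll b9 [-])
[10] deliver 3→1 → N1(lead b9 [-])
[11] crash(2) → N2(✗foll b9 [-])
[12] deliver 0→3 → ∅
[13] recover(2) → N2(foll b9 [-])
[14] timeout(3) → N3(cand b15 [-])
[15] deliver 1→3 → ∅
[16] propose(2,'p') → ∅
[17] timeout(3) → N3(cand b19 [-])
[18] deliver 0→2 → ∅
[19] crash(2) → N2(✗foll b9 [-])

1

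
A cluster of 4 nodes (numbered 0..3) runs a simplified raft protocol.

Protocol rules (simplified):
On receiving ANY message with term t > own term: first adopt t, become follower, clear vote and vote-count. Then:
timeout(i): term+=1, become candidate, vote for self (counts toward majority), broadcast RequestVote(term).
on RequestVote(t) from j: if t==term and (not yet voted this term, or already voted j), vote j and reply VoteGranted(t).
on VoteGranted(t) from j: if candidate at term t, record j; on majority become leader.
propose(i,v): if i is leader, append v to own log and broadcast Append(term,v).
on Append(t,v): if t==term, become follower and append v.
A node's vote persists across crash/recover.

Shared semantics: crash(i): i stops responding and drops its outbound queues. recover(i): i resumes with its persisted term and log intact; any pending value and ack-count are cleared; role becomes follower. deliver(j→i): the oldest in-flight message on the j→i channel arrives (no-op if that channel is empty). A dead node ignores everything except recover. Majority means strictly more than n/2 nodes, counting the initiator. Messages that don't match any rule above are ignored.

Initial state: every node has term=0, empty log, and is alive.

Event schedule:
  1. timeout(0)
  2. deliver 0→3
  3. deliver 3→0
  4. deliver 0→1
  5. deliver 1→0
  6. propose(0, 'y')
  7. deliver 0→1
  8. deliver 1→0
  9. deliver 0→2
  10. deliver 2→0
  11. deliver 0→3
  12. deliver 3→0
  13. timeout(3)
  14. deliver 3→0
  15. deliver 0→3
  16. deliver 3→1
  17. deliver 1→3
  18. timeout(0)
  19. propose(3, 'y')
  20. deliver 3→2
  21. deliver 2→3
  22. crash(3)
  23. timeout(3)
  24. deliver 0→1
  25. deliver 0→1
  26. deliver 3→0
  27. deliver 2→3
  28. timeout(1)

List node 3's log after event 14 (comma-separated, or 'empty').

e1 timeout(0): 0[cand,t=1,-]
e2 deliver 0→3: 3[foll,t=1,-]
e3 deliver 3→0: ·
e4 deliver 0→1: 1[foll,t=1,-]
e5 deliver 1→0: 0[lead,t=1,-]
e6 propose(0,'y'): 0[lead,t=1,y]
e7 deliver 0→1: 1[foll,t=1,y]
e8 deliver 1→0: ·
e9 deliver 0→2: 2[foll,t=1,-]
e10 deliver 2→0: ·
e11 deliver 0→3: 3[foll,t=1,y]
e12 deliver 3→0: ·
e13 timeout(3): 3[cand,t=2,y]
e14 deliver 3→0: 0[foll,t=2,y]

y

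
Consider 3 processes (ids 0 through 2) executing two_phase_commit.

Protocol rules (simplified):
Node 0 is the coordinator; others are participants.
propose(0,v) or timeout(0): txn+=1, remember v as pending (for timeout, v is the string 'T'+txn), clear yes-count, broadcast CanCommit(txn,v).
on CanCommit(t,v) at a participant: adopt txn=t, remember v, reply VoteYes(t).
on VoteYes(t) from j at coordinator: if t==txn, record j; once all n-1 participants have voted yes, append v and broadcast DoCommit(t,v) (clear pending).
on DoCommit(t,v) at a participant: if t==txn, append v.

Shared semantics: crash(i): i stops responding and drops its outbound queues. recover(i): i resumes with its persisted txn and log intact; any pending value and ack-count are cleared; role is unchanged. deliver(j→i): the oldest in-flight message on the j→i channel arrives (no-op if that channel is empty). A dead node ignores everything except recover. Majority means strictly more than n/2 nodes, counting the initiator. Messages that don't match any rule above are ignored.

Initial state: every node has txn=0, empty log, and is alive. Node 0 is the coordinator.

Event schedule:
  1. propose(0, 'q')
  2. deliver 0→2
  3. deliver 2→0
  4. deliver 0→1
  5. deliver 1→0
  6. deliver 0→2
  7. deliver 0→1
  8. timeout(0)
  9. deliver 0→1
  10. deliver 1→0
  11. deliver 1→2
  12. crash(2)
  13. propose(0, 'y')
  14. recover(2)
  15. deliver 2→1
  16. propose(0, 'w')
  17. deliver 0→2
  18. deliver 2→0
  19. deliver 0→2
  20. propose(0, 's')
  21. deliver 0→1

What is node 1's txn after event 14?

2

1. propose(0,'q'):  <0:coor t1 ->
2. deliver 0→2:  <2:part t1 ->
3. deliver 2→0:  nop
4. deliver 0→1:  <1:part t1 ->
5. deliver 1→0:  <0:coor t1 q>
6. deliver 0→2:  <2:part t1 q>
7. deliver 0→1:  <1:part t1 q>
8. timeout(0):  <0:coor t2 q>
9. deliver 0→1:  <1:part t2 q>
10. deliver 1→0:  nop
11. deliver 1→2:  nop
12. crash(2):  <2:✗part t1 q>
13. propose(0,'y'):  <0:coor t3 q>
14. recover(2):  <2:part t1 q>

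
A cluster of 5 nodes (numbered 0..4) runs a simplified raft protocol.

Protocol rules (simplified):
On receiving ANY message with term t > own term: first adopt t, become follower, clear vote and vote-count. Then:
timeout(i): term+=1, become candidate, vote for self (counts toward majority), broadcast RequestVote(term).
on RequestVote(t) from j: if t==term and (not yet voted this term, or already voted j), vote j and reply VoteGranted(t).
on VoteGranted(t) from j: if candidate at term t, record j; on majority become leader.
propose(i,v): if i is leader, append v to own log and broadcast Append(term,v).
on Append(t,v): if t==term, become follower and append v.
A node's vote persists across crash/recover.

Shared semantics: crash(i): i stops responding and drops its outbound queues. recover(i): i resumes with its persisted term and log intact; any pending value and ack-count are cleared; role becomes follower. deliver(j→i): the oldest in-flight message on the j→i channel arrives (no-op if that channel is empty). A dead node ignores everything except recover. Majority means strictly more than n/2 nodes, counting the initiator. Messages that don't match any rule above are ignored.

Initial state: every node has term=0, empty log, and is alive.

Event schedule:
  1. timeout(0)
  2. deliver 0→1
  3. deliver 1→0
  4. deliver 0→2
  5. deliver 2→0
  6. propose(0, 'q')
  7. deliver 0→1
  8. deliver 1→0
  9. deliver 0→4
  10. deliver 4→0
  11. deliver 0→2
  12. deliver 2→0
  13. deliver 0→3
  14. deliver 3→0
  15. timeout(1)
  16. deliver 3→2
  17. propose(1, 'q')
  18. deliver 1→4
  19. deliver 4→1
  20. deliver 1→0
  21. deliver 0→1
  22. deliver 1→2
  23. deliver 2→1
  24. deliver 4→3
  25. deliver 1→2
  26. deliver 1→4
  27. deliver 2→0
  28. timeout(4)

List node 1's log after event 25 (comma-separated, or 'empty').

q

1. timeout(0):  <0:cand t1 ->
2. deliver 0→1:  <1:foll t1 ->
3. deliver 1→0:  nop
4. deliver 0→2:  <2:foll t1 ->
5. deliver 2→0:  <0:lead t1 ->
6. propose(0,'q'):  <0:lead t1 q>
7. deliver 0→1:  <1:foll t1 q>
8. deliver 1→0:  nop
9. deliver 0→4:  <4:foll t1 ->
10. deliver 4→0:  nop
11. deliver 0→2:  <2:foll t1 q>
12. deliver 2→0:  nop
13. deliver 0→3:  <3:foll t1 ->
14. deliver 3→0:  nop
15. timeout(1):  <1:cand t2 q>
16. deliver 3→2:  nop
17. propose(1,'q'):  nop
18. deliver 1→4:  <4:foll t2 ->
19. deliver 4→1:  nop
20. deliver 1→0:  <0:foll t2 q>
21. deliver 0→1:  <1:lead t2 q>
22. deliver 1→2:  <2:foll t2 q>
23. deliver 2→1:  nop
24. deliver 4→3:  nop
25. deliver 1→2:  nop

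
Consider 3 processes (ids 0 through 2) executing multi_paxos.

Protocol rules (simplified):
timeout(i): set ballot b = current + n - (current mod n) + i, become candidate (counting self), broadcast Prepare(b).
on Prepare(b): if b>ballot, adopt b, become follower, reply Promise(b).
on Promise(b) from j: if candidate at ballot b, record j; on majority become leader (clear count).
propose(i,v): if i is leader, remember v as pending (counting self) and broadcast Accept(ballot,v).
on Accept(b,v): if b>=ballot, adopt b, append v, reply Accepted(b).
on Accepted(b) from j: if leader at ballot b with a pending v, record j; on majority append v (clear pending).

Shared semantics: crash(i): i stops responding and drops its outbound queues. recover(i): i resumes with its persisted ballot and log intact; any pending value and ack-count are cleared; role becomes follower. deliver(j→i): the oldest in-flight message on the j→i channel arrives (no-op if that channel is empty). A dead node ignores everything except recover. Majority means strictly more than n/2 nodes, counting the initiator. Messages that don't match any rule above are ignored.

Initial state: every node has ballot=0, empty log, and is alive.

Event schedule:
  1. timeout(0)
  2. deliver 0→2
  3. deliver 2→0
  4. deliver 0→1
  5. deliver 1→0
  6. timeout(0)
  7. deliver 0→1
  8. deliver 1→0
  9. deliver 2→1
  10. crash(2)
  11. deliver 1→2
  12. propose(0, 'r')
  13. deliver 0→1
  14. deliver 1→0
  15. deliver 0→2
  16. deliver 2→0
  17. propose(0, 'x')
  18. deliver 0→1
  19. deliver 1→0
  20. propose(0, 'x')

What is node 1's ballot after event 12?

6

after 1 — timeout(0): n0:cand/b3/[-]
after 2 — deliver 0→2: n2:foll/b3/[-]
after 3 — deliver 2→0: n0:lead/b3/[-]
after 4 — deliver 0→1: n1:foll/b3/[-]
after 5 — deliver 1→0: ·
after 6 — timeout(0): n0:cand/b6/[-]
after 7 — deliver 0→1: n1:foll/b6/[-]
after 8 — deliver 1→0: n0:lead/b6/[-]
after 9 — deliver 2→1: ·
after 10 — crash(2): n2:✗foll/b3/[-]
after 11 — deliver 1→2: ·
after 12 — propose(0,'r'): ·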